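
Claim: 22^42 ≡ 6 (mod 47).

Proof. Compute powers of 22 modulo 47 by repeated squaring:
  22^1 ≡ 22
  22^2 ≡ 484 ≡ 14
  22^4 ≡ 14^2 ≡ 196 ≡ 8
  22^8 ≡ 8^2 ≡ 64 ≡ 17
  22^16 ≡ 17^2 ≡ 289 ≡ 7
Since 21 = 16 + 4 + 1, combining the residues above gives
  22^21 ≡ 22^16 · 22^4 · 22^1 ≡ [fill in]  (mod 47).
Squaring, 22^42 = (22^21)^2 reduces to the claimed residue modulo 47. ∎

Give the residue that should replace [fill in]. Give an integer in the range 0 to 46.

10

22^16 · 22^4 · 22^1 ≡ 7 · 8 · 22 = 1232.
1232 mod 47 = 10, so 22^21 ≡ 10 (mod 47).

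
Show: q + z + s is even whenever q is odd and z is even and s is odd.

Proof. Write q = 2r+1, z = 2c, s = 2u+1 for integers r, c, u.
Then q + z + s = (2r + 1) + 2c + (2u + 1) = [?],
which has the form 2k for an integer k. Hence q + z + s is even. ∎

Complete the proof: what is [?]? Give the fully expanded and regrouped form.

Expanding: (2r + 1) + 2c + (2u + 1) = 2c + 2r + 2u + 2.
Every term is even; pulling out the factor of 2 gives 2(c + r + u + 1).

2(c + r + u + 1)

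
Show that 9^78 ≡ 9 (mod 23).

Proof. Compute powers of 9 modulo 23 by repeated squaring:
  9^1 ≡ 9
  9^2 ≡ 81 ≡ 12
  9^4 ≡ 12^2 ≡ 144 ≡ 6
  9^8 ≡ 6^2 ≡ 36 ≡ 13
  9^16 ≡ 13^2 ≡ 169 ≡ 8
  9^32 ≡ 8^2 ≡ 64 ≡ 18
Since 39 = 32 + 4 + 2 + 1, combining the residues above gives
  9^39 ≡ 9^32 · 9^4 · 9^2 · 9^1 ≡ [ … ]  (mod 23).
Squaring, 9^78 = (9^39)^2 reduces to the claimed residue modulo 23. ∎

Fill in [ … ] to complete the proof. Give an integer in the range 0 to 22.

Multiply the listed residues: 18 · 6 · 12 · 9 = 108 → 1296 → 11664.
Reducing modulo 23: 11664 = 507·23 + 3, so 9^39 ≡ 3.

3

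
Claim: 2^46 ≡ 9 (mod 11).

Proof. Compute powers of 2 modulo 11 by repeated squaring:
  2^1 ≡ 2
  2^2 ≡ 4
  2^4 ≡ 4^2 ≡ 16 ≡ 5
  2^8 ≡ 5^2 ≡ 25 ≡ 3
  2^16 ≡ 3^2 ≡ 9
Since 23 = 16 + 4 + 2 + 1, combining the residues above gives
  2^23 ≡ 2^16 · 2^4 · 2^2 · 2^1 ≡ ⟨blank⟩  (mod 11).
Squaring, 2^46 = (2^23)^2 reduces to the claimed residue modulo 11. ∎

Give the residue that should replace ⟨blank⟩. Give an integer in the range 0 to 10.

8

Multiply the listed residues: 9 · 5 · 4 · 2 = 45 → 180 → 360.
Reducing modulo 11: 360 = 32·11 + 8, so 2^23 ≡ 8.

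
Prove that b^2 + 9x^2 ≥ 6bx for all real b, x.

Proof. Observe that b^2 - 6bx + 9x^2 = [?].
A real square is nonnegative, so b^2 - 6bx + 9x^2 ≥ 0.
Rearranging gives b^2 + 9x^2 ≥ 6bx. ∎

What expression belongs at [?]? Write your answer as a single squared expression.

(b - 3x)^2

b^2 - 6bx + 9x^2 is a perfect-square trinomial: the outer terms are (b)^2 and (3x)^2, and the cross term is -2·b·3x.
So b^2 - 6bx + 9x^2 = (b - 3x)^2 ≥ 0.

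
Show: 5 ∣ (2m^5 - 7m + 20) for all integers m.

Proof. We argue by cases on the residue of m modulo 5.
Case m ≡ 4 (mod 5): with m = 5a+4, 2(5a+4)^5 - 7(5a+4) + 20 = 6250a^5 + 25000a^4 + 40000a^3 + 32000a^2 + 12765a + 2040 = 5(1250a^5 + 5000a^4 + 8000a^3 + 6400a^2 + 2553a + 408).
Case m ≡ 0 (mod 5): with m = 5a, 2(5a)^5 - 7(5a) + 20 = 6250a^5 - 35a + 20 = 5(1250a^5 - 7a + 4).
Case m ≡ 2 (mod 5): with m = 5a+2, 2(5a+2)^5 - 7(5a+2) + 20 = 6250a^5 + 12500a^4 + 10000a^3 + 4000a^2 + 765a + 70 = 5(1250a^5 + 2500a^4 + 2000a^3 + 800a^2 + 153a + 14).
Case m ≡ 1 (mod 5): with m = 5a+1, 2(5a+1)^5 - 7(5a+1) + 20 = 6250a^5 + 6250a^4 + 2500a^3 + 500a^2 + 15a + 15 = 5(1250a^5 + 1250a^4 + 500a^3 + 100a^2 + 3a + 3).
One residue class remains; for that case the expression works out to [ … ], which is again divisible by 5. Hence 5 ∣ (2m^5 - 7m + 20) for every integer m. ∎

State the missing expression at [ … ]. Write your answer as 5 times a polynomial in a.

The residues treated are {4, 0, 2, 1}, so the missing case is m ≡ 3 (mod 5); write m = 5a+3.
Then 2(5a+3)^5 - 7(5a+3) + 20 = 6250a^5 + 18750a^4 + 22500a^3 + 13500a^2 + 4015a + 485 = 5(1250a^5 + 3750a^4 + 4500a^3 + 2700a^2 + 803a + 97).

5(1250a^5 + 3750a^4 + 4500a^3 + 2700a^2 + 803a + 97)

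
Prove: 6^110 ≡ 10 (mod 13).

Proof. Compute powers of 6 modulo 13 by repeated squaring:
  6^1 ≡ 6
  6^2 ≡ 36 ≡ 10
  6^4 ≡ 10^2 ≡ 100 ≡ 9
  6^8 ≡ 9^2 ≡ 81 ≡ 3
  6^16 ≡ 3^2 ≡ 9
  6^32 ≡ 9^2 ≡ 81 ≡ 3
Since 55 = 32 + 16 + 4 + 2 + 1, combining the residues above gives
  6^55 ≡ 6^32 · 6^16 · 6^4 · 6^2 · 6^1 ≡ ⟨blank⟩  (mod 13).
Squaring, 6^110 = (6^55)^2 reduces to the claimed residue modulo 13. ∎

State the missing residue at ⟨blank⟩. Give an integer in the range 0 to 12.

7

Multiply the listed residues: 3 · 9 · 9 · 10 · 6 = 27 → 243 → 2430 → 14580.
Reducing modulo 13: 14580 = 1121·13 + 7, so 6^55 ≡ 7.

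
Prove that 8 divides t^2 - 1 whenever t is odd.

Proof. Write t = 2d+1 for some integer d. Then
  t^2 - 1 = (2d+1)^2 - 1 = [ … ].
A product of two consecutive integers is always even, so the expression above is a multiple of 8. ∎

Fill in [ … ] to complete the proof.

(2d+1)^2 - 1 = 4d^2 + 4d + 1 - 1 = 4d^2 + 4d = 4d(d+1).
Since d and d+1 are consecutive, d(d+1) is even, and 4·(even) is a multiple of 8.

4d(d + 1)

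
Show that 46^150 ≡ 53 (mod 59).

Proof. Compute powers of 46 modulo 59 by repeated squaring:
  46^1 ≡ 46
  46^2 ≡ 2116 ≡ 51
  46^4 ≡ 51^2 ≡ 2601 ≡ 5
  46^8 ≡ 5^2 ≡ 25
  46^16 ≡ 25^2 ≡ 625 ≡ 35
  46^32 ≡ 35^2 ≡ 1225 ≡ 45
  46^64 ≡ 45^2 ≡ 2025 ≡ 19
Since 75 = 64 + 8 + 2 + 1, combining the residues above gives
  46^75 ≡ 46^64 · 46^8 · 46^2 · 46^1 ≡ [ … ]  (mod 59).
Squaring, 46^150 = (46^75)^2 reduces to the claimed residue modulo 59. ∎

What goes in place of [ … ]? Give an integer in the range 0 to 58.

Multiply the listed residues: 19 · 25 · 51 · 46 = 475 → 24225 → 1114350.
Reducing modulo 59: 1114350 = 18887·59 + 17, so 46^75 ≡ 17.

17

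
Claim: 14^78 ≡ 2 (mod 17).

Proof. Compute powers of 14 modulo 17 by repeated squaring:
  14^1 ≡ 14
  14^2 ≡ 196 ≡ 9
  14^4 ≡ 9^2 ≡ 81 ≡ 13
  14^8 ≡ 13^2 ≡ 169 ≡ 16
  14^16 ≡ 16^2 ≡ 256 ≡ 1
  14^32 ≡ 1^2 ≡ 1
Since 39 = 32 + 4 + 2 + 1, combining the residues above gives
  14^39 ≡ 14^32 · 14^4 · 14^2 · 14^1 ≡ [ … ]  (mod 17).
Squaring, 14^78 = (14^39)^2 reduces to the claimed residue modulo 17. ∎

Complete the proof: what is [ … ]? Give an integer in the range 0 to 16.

6

14^32 · 14^4 · 14^2 · 14^1 ≡ 1 · 13 · 9 · 14 = 1638.
1638 mod 17 = 6, so 14^39 ≡ 6 (mod 17).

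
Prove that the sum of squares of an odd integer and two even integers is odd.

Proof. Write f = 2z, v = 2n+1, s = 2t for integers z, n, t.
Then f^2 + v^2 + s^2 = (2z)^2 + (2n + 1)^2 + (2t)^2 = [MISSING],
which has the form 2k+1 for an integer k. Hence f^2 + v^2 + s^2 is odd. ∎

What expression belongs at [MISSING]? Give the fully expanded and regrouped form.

2(2n^2 + 2n + 2t^2 + 2z^2) + 1

(2z)^2 + (2n + 1)^2 + (2t)^2 = 4n^2 + 4n + 4t^2 + 4z^2 + 1
= 2(2n^2 + 2n + 2t^2 + 2z^2) + 1.
Since 2n^2 + 2n + 2t^2 + 2z^2 is an integer, the sum of squares is of the form 2k+1 for an integer k.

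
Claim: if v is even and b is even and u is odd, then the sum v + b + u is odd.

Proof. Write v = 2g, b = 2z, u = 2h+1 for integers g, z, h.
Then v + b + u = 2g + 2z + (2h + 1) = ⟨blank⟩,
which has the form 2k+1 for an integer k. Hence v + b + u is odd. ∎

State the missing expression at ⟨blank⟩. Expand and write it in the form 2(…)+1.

2g + 2z + (2h + 1) = 2g + 2h + 2z + 1
= 2(g + h + z) + 1.
Since g + h + z is an integer, the sum is of the form 2k+1 for an integer k.

2(g + h + z) + 1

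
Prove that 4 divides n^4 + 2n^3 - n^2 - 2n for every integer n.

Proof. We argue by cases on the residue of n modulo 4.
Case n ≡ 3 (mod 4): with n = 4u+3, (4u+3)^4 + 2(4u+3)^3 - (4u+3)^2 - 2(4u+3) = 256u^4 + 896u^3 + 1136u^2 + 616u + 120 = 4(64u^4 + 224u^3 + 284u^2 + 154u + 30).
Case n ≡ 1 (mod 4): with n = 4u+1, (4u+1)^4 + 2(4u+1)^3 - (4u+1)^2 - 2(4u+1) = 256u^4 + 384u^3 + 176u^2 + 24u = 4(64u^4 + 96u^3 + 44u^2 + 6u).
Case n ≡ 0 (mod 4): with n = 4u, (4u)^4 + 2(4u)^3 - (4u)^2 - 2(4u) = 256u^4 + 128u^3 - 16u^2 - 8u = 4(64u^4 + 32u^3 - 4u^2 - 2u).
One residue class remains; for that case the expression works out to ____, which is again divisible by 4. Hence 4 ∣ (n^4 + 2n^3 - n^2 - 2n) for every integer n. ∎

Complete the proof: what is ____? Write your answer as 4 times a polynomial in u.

Only n ≡ 2 (mod 4) is unaccounted for. Put n = 4u+2:
(4u+2)^4 + 2(4u+2)^3 - (4u+2)^2 - 2(4u+2) expands to 256u^4 + 640u^3 + 560u^2 + 200u + 24,
and factoring out 4 leaves 4(64u^4 + 160u^3 + 140u^2 + 50u + 6).

4(64u^4 + 160u^3 + 140u^2 + 50u + 6)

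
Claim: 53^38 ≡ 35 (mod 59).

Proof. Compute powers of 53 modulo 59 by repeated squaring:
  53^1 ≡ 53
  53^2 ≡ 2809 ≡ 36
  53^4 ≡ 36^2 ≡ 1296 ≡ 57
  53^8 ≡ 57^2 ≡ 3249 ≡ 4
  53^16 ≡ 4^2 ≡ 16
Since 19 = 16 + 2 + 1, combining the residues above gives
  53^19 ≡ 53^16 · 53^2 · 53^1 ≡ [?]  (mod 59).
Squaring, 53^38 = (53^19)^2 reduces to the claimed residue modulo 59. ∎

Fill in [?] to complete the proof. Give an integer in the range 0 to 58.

Multiply the listed residues: 16 · 36 · 53 = 576 → 30528.
Reducing modulo 59: 30528 = 517·59 + 25, so 53^19 ≡ 25.

25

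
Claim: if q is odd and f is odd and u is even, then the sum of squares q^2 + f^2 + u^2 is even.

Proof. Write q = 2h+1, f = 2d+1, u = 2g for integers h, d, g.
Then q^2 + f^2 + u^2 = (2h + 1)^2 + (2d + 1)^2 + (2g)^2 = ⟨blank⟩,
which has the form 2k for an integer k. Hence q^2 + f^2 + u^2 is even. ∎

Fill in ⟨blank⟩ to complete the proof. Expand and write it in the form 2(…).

2(2d^2 + 2d + 2g^2 + 2h^2 + 2h + 1)

(2h + 1)^2 + (2d + 1)^2 + (2g)^2 = 4d^2 + 4d + 4g^2 + 4h^2 + 4h + 2
= 2(2d^2 + 2d + 2g^2 + 2h^2 + 2h + 1).
Since 2d^2 + 2d + 2g^2 + 2h^2 + 2h + 1 is an integer, the sum of squares is of the form 2k for an integer k.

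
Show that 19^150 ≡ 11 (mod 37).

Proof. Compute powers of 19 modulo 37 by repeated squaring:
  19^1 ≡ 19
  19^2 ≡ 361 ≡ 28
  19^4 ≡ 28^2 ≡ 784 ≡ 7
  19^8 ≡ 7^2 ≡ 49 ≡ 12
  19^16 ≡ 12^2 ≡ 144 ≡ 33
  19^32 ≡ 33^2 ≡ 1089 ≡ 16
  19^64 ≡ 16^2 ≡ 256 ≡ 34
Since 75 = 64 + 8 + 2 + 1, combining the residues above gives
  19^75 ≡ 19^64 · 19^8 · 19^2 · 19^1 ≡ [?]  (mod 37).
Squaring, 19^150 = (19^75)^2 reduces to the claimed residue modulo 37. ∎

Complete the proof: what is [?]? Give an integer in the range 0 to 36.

14

Multiply the listed residues: 34 · 12 · 28 · 19 = 408 → 11424 → 217056.
Reducing modulo 37: 217056 = 5866·37 + 14, so 19^75 ≡ 14.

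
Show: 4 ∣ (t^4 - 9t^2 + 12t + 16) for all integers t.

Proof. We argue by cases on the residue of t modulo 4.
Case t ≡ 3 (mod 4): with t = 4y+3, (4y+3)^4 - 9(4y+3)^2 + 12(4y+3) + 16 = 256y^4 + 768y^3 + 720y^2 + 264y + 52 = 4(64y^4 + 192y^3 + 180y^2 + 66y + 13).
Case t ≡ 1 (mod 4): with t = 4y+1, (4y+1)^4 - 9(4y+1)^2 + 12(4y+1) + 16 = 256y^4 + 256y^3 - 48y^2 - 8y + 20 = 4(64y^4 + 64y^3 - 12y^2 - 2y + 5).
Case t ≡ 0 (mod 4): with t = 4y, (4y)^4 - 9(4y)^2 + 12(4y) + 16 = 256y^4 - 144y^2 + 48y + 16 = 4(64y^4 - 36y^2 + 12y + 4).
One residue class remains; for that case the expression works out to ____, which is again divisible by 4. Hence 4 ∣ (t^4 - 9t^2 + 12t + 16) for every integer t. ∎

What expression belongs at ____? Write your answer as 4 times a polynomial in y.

The residues treated are {3, 1, 0}, so the missing case is t ≡ 2 (mod 4); write t = 4y+2.
Then (4y+2)^4 - 9(4y+2)^2 + 12(4y+2) + 16 = 256y^4 + 512y^3 + 240y^2 + 32y + 20 = 4(64y^4 + 128y^3 + 60y^2 + 8y + 5).

4(64y^4 + 128y^3 + 60y^2 + 8y + 5)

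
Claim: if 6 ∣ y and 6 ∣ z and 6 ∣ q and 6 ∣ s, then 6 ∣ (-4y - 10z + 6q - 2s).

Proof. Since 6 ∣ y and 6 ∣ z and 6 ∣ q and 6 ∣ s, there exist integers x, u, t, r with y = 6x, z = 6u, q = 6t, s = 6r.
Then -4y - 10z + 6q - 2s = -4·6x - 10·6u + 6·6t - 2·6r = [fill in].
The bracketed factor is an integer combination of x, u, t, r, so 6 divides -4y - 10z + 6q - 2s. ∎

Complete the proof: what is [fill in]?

6(-2r + 6t - 10u - 4x)

Each term has a factor of 6: -4·6x - 10·6u + 6·6t - 2·6r = 6·(-2r + 6t - 10u - 4x).
Since -2r + 6t - 10u - 4x is an integer, 6 ∣ (-4y - 10z + 6q - 2s).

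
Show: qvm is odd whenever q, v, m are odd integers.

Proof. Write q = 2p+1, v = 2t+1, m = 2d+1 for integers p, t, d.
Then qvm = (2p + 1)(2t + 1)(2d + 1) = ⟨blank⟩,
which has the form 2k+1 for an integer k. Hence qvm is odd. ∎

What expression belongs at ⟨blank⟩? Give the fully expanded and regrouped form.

Expanding: (2p + 1)(2t + 1)(2d + 1) = 8dpt + 4dp + 4dt + 2d + 4pt + 2p + 2t + 1.
Every term except the constant is even, so this is 2(4dpt + 2dp + 2dt + d + 2pt + p + t) + 1,
and 4dpt + 2dp + 2dt + d + 2pt + p + t ∈ ℤ gives the required form.

2(4dpt + 2dp + 2dt + d + 2pt + p + t) + 1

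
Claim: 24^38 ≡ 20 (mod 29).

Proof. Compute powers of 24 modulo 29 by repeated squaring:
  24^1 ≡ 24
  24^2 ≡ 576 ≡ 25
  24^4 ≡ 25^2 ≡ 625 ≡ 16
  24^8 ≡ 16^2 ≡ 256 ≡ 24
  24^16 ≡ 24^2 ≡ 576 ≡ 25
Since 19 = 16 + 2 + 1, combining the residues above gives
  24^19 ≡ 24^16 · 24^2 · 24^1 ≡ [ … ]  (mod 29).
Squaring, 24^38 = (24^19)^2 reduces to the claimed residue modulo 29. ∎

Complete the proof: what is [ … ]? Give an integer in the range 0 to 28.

7

Multiply the listed residues: 25 · 25 · 24 = 625 → 15000.
Reducing modulo 29: 15000 = 517·29 + 7, so 24^19 ≡ 7.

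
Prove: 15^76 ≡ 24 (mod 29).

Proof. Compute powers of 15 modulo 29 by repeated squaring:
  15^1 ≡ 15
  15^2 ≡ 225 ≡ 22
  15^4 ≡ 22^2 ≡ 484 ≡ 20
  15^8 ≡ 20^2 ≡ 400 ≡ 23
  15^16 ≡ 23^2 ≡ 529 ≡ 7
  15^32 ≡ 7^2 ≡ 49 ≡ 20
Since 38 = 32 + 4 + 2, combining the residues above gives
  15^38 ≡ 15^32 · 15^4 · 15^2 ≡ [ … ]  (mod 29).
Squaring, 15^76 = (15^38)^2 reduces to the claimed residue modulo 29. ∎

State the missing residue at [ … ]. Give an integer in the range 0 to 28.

13

Multiply the listed residues: 20 · 20 · 22 = 400 → 8800.
Reducing modulo 29: 8800 = 303·29 + 13, so 15^38 ≡ 13.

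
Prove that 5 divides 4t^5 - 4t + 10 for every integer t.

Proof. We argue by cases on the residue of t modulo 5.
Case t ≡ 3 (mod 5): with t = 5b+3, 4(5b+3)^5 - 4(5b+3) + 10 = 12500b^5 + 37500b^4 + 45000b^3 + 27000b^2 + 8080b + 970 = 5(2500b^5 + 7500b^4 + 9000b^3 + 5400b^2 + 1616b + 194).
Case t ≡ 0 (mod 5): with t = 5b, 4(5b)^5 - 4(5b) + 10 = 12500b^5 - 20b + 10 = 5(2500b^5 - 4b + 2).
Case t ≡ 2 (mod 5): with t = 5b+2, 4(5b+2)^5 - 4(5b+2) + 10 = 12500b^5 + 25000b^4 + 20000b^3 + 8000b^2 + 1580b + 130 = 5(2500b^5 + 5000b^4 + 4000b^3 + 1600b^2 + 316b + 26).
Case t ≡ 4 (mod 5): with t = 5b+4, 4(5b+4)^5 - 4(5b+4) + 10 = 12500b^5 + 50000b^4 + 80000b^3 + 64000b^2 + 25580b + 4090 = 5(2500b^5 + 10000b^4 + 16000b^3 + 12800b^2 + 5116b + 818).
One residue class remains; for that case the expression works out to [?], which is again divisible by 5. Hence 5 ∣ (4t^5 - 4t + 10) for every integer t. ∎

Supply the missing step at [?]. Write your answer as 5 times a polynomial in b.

Only t ≡ 1 (mod 5) is unaccounted for. Put t = 5b+1:
4(5b+1)^5 - 4(5b+1) + 10 expands to 12500b^5 + 12500b^4 + 5000b^3 + 1000b^2 + 80b + 10,
and factoring out 5 leaves 5(2500b^5 + 2500b^4 + 1000b^3 + 200b^2 + 16b + 2).

5(2500b^5 + 2500b^4 + 1000b^3 + 200b^2 + 16b + 2)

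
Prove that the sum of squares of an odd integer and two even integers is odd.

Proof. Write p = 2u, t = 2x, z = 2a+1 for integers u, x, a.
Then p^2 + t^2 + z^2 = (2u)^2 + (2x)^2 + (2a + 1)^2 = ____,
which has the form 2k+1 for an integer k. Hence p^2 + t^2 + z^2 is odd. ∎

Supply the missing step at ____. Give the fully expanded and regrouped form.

2(2a^2 + 2a + 2u^2 + 2x^2) + 1

(2u)^2 + (2x)^2 + (2a + 1)^2 = 4a^2 + 4a + 4u^2 + 4x^2 + 1
= 2(2a^2 + 2a + 2u^2 + 2x^2) + 1.
Since 2a^2 + 2a + 2u^2 + 2x^2 is an integer, the sum of squares is of the form 2k+1 for an integer k.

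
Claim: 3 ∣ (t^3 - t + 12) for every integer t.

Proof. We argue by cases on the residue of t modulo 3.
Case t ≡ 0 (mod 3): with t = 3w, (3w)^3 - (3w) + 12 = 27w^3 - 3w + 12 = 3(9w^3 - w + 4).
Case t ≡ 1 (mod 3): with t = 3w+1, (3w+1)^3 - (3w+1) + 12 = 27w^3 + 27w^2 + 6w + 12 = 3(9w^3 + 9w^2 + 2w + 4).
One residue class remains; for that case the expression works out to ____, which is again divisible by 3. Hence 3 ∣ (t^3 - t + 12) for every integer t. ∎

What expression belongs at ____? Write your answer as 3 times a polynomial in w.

3(9w^3 + 18w^2 + 11w + 6)

The residues treated are {0, 1}, so the missing case is t ≡ 2 (mod 3); write t = 3w+2.
Then (3w+2)^3 - (3w+2) + 12 = 27w^3 + 54w^2 + 33w + 18 = 3(9w^3 + 18w^2 + 11w + 6).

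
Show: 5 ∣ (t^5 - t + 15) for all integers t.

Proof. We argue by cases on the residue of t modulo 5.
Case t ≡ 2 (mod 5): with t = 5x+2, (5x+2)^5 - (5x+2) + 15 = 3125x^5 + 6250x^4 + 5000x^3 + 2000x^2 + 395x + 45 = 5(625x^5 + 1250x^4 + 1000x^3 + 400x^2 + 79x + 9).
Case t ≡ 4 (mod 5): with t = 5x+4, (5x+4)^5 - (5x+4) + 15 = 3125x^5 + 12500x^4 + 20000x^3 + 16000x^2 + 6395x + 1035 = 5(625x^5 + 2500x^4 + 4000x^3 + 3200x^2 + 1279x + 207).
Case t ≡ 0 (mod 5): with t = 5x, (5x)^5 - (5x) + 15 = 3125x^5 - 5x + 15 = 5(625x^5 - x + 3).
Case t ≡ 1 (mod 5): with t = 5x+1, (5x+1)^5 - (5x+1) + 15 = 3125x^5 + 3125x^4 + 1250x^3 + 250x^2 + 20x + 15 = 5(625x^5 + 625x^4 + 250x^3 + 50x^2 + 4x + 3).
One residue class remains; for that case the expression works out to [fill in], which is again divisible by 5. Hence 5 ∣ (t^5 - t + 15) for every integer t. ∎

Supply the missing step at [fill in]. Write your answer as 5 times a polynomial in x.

5(625x^5 + 1875x^4 + 2250x^3 + 1350x^2 + 404x + 51)

The residues treated are {2, 4, 0, 1}, so the missing case is t ≡ 3 (mod 5); write t = 5x+3.
Then (5x+3)^5 - (5x+3) + 15 = 3125x^5 + 9375x^4 + 11250x^3 + 6750x^2 + 2020x + 255 = 5(625x^5 + 1875x^4 + 2250x^3 + 1350x^2 + 404x + 51).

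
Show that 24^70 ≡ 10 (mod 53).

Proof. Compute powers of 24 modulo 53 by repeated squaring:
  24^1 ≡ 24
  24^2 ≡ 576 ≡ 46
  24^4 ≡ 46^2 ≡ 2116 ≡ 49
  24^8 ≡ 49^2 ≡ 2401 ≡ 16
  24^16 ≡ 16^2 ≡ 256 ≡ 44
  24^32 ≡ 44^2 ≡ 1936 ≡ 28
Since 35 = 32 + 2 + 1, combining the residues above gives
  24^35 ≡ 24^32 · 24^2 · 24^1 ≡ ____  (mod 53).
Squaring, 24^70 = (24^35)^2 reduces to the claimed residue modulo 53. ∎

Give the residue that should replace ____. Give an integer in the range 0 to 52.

24^32 · 24^2 · 24^1 ≡ 28 · 46 · 24 = 30912.
30912 mod 53 = 13, so 24^35 ≡ 13 (mod 53).

13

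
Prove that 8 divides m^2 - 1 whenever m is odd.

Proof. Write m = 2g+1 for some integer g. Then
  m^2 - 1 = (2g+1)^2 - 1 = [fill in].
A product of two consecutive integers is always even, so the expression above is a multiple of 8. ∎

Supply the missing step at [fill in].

(2g+1)^2 - 1 = 4g^2 + 4g + 1 - 1 = 4g^2 + 4g = 4g(g+1).
Since g and g+1 are consecutive, g(g+1) is even, and 4·(even) is a multiple of 8.

4g(g + 1)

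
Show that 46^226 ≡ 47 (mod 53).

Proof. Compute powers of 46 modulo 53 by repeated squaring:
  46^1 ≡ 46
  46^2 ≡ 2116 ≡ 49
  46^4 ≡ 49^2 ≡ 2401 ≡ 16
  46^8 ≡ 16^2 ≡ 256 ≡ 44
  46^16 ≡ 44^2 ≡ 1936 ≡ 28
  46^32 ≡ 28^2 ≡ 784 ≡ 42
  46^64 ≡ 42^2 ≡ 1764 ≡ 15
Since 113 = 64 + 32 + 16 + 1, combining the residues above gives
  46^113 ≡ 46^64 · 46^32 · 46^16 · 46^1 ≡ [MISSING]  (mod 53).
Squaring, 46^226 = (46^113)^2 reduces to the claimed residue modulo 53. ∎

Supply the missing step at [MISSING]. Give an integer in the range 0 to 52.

10

46^64 · 46^32 · 46^16 · 46^1 ≡ 15 · 42 · 28 · 46 = 811440.
811440 mod 53 = 10, so 46^113 ≡ 10 (mod 53).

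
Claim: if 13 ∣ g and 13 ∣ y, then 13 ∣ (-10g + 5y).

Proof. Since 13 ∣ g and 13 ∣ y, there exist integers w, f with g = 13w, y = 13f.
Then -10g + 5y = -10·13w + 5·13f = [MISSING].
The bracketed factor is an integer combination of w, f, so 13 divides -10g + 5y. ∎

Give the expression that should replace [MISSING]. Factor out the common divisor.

Each term has a factor of 13: -10·13w + 5·13f = 13·(5f - 10w).
Since 5f - 10w is an integer, 13 ∣ (-10g + 5y).

13(5f - 10w)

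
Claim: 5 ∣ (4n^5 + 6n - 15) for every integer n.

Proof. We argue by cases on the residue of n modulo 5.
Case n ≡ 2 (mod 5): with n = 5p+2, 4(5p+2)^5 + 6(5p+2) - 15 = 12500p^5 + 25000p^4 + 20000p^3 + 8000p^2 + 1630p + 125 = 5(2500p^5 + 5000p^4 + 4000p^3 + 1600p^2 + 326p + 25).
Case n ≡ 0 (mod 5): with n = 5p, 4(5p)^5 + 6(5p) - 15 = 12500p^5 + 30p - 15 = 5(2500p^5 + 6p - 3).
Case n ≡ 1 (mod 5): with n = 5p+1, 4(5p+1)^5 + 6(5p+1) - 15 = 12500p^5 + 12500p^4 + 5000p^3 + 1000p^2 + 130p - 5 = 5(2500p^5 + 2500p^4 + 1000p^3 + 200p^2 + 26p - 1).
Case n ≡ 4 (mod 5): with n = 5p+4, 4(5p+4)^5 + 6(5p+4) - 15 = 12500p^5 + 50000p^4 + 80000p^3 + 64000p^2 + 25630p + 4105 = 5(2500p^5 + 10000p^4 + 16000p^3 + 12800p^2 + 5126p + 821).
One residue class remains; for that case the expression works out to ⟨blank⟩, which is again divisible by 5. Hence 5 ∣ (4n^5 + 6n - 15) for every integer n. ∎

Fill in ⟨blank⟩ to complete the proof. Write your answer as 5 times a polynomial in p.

5(2500p^5 + 7500p^4 + 9000p^3 + 5400p^2 + 1626p + 195)

The residues treated are {2, 0, 1, 4}, so the missing case is n ≡ 3 (mod 5); write n = 5p+3.
Then 4(5p+3)^5 + 6(5p+3) - 15 = 12500p^5 + 37500p^4 + 45000p^3 + 27000p^2 + 8130p + 975 = 5(2500p^5 + 7500p^4 + 9000p^3 + 5400p^2 + 1626p + 195).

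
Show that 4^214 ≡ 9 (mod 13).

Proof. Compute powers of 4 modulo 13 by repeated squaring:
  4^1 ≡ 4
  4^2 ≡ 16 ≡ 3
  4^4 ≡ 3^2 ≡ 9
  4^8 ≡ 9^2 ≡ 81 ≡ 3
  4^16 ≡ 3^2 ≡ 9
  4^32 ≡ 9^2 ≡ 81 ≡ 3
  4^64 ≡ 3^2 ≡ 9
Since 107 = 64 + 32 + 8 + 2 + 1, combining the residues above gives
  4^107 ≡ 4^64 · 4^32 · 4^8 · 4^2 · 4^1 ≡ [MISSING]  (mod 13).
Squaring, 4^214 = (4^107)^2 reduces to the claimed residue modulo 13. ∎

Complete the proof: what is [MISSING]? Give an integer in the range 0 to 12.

4^64 · 4^32 · 4^8 · 4^2 · 4^1 ≡ 9 · 3 · 3 · 3 · 4 = 972.
972 mod 13 = 10, so 4^107 ≡ 10 (mod 13).

10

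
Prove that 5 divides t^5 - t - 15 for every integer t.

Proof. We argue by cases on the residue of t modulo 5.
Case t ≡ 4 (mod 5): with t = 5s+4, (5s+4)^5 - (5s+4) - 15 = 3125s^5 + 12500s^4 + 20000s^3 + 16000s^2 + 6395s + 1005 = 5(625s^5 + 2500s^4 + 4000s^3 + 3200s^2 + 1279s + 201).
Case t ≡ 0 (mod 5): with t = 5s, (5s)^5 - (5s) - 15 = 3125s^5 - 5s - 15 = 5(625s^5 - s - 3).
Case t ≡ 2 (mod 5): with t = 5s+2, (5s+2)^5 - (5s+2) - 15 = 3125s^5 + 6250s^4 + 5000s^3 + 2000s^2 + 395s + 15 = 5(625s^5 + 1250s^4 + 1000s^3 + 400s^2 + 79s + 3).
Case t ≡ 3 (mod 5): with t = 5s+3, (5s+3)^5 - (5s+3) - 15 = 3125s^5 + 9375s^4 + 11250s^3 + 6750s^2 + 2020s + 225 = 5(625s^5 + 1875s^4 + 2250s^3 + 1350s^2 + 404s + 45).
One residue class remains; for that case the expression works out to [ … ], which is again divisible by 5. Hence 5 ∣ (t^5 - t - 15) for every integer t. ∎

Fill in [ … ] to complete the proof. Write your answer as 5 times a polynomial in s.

Only t ≡ 1 (mod 5) is unaccounted for. Put t = 5s+1:
(5s+1)^5 - (5s+1) - 15 expands to 3125s^5 + 3125s^4 + 1250s^3 + 250s^2 + 20s - 15,
and factoring out 5 leaves 5(625s^5 + 625s^4 + 250s^3 + 50s^2 + 4s - 3).

5(625s^5 + 625s^4 + 250s^3 + 50s^2 + 4s - 3)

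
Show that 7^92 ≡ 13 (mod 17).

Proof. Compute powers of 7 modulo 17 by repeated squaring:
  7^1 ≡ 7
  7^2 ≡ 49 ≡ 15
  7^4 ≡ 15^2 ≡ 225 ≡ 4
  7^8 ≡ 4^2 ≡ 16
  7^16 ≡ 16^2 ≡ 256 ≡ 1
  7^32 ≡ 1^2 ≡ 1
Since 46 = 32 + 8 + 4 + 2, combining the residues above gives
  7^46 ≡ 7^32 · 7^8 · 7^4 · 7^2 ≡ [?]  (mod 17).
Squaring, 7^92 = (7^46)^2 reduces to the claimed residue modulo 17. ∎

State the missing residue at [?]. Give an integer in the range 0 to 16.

Multiply the listed residues: 1 · 16 · 4 · 15 = 16 → 64 → 960.
Reducing modulo 17: 960 = 56·17 + 8, so 7^46 ≡ 8.

8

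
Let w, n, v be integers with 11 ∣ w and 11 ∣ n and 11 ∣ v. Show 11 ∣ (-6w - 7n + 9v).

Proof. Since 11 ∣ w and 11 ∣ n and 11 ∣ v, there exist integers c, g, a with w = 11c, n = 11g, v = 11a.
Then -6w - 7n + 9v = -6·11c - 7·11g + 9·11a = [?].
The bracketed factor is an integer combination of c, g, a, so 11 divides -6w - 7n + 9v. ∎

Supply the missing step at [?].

Pull the common 11 out of every term: -6·11c - 7·11g + 9·11a = 11(9a - 6c - 7g).
9a - 6c - 7g is an integer, which exhibits the divisibility.

11(9a - 6c - 7g)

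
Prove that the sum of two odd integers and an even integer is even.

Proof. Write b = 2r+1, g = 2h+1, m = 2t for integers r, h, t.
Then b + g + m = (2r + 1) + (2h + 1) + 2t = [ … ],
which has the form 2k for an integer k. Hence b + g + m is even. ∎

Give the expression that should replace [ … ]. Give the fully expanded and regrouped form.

2(h + r + t + 1)

(2r + 1) + (2h + 1) + 2t = 2h + 2r + 2t + 2
= 2(h + r + t + 1).
Since h + r + t + 1 is an integer, the sum is of the form 2k for an integer k.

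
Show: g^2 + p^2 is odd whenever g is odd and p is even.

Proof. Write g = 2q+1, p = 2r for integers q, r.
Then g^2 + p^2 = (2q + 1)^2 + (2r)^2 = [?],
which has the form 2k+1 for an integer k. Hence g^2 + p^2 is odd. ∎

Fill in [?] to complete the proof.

2(2q^2 + 2q + 2r^2) + 1

(2q + 1)^2 + (2r)^2 = 4q^2 + 4q + 4r^2 + 1
= 2(2q^2 + 2q + 2r^2) + 1.
Since 2q^2 + 2q + 2r^2 is an integer, the sum of squares is of the form 2k+1 for an integer k.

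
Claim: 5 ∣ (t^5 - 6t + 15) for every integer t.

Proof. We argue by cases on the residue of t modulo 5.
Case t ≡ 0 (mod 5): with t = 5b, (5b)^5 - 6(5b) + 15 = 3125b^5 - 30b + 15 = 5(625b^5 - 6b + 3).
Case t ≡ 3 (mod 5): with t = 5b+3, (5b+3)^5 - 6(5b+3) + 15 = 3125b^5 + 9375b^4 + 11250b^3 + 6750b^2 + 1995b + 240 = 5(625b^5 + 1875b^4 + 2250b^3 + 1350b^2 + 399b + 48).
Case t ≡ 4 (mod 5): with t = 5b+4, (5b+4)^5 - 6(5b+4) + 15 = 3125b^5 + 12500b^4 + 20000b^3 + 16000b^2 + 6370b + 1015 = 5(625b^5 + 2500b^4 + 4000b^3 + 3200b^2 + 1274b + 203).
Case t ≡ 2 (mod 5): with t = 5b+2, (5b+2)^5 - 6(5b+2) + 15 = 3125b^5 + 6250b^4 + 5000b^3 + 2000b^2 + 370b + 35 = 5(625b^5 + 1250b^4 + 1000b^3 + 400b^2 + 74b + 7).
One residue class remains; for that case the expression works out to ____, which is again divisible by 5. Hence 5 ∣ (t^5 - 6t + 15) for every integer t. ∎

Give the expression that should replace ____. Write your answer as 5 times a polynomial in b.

The residues treated are {0, 3, 4, 2}, so the missing case is t ≡ 1 (mod 5); write t = 5b+1.
Then (5b+1)^5 - 6(5b+1) + 15 = 3125b^5 + 3125b^4 + 1250b^3 + 250b^2 - 5b + 10 = 5(625b^5 + 625b^4 + 250b^3 + 50b^2 - b + 2).

5(625b^5 + 625b^4 + 250b^3 + 50b^2 - b + 2)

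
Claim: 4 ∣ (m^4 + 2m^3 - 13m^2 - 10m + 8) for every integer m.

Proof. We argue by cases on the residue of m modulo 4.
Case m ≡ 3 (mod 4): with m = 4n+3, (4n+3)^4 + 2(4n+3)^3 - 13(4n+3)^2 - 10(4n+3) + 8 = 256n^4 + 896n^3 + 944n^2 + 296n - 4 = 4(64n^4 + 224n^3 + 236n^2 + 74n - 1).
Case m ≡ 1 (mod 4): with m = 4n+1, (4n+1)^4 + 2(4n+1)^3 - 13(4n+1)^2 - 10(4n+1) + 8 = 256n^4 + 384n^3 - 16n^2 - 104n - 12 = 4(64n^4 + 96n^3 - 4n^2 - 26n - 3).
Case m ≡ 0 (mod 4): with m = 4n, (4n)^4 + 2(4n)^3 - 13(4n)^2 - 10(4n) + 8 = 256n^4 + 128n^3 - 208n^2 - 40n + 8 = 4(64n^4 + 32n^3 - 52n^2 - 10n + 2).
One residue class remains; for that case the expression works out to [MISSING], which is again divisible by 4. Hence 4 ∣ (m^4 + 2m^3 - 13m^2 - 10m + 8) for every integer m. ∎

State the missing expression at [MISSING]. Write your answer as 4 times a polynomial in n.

4(64n^4 + 160n^3 + 92n^2 - 6n - 8)

The residues treated are {3, 1, 0}, so the missing case is m ≡ 2 (mod 4); write m = 4n+2.
Then (4n+2)^4 + 2(4n+2)^3 - 13(4n+2)^2 - 10(4n+2) + 8 = 256n^4 + 640n^3 + 368n^2 - 24n - 32 = 4(64n^4 + 160n^3 + 92n^2 - 6n - 8).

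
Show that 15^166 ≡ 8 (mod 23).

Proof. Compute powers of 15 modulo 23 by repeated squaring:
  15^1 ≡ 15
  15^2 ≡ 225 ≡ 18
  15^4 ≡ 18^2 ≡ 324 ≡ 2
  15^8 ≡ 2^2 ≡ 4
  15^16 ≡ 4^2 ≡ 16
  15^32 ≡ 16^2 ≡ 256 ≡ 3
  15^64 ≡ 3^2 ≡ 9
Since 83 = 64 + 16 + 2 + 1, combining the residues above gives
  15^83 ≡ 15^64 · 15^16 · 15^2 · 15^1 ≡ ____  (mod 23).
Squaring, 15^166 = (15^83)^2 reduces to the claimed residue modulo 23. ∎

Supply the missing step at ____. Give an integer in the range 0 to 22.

10

Multiply the listed residues: 9 · 16 · 18 · 15 = 144 → 2592 → 38880.
Reducing modulo 23: 38880 = 1690·23 + 10, so 15^83 ≡ 10.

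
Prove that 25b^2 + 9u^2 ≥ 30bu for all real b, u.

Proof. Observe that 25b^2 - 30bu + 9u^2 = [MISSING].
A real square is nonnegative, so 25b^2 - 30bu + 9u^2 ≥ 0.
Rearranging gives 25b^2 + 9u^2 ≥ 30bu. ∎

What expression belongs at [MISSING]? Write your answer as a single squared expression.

25b^2 - 30bu + 9u^2 is a perfect-square trinomial: the outer terms are (5b)^2 and (3u)^2, and the cross term is -2·5b·3u.
So 25b^2 - 30bu + 9u^2 = (5b - 3u)^2 ≥ 0.

(5b - 3u)^2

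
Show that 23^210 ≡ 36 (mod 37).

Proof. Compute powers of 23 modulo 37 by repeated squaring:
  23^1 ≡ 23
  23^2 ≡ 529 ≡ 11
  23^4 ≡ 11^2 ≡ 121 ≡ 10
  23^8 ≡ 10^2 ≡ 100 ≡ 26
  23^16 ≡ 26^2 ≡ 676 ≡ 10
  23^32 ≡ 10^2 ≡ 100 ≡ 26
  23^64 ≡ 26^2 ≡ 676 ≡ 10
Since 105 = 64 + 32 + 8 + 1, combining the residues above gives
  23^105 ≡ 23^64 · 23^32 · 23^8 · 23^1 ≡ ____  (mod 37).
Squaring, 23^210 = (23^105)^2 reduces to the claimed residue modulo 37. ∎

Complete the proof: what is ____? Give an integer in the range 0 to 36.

6

Multiply the listed residues: 10 · 26 · 26 · 23 = 260 → 6760 → 155480.
Reducing modulo 37: 155480 = 4202·37 + 6, so 23^105 ≡ 6.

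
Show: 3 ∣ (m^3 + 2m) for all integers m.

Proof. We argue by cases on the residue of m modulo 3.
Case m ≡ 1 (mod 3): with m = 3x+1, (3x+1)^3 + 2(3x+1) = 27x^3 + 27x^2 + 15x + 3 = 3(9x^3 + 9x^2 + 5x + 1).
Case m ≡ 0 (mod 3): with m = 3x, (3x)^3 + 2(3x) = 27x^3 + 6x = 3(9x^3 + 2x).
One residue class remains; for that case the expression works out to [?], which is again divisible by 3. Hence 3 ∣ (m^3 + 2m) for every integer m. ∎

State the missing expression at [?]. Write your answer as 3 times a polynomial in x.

3(9x^3 + 18x^2 + 14x + 4)

Only m ≡ 2 (mod 3) is unaccounted for. Put m = 3x+2:
(3x+2)^3 + 2(3x+2) expands to 27x^3 + 54x^2 + 42x + 12,
and factoring out 3 leaves 3(9x^3 + 18x^2 + 14x + 4).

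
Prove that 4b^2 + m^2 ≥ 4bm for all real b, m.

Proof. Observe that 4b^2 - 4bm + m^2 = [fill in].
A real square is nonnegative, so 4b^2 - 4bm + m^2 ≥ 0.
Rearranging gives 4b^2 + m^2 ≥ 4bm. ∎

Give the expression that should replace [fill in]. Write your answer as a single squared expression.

(2b - m)^2

4b^2 - 4bm + m^2 is a perfect-square trinomial: the outer terms are (2b)^2 and (m)^2, and the cross term is -2·2b·m.
So 4b^2 - 4bm + m^2 = (2b - m)^2 ≥ 0.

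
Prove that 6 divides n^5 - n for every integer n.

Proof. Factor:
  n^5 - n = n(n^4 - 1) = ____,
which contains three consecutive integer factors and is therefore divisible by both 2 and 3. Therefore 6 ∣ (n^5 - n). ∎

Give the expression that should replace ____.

n^4 - 1 = (n^2 - 1)(n^2 + 1), and n^2 - 1 = (n-1)(n+1).
So n(n^4 - 1) = (n - 1)n(n + 1)(n^2 + 1).

(n - 1)n(n + 1)(n^2 + 1)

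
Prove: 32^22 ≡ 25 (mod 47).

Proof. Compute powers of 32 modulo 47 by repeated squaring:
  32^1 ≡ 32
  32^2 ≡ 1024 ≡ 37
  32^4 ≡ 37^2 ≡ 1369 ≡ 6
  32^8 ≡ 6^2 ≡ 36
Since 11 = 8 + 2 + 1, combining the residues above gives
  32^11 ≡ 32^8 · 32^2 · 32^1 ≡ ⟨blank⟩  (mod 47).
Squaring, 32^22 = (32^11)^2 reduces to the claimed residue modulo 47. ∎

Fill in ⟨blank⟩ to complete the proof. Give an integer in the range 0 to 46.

42

32^8 · 32^2 · 32^1 ≡ 36 · 37 · 32 = 42624.
42624 mod 47 = 42, so 32^11 ≡ 42 (mod 47).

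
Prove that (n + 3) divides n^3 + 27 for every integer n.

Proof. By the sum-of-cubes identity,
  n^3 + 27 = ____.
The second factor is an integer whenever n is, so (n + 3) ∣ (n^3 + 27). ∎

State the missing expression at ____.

a^3 + b^3 = (a + b)(a^2 - ab + b^2). With a = n, b = 3:
n^3 + 27 = (n + 3)(n^2 - 3n + 9).

(n + 3)(n^2 - 3n + 9)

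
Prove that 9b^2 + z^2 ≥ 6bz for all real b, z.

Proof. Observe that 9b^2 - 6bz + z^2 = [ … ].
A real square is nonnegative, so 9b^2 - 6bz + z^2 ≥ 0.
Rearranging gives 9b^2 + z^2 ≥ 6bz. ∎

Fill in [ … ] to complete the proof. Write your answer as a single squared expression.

9b^2 - 6bz + z^2 is a perfect-square trinomial: the outer terms are (3b)^2 and (z)^2, and the cross term is -2·3b·z.
So 9b^2 - 6bz + z^2 = (3b - z)^2 ≥ 0.

(3b - z)^2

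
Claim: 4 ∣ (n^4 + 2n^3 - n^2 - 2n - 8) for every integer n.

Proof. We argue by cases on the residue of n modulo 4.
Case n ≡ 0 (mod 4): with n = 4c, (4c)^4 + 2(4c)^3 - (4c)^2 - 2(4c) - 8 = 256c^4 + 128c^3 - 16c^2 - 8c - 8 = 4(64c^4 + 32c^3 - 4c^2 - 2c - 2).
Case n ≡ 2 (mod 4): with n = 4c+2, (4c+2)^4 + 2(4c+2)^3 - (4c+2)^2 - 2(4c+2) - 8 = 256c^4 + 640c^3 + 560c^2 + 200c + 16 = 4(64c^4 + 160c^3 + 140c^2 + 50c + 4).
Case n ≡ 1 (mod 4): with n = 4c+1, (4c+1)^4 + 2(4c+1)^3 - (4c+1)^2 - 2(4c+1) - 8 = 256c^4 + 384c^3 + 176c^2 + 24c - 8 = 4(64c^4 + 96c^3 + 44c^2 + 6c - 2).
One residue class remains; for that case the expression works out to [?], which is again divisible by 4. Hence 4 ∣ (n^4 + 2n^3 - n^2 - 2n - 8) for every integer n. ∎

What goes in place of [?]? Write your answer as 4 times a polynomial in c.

4(64c^4 + 224c^3 + 284c^2 + 154c + 28)

The residues treated are {0, 2, 1}, so the missing case is n ≡ 3 (mod 4); write n = 4c+3.
Then (4c+3)^4 + 2(4c+3)^3 - (4c+3)^2 - 2(4c+3) - 8 = 256c^4 + 896c^3 + 1136c^2 + 616c + 112 = 4(64c^4 + 224c^3 + 284c^2 + 154c + 28).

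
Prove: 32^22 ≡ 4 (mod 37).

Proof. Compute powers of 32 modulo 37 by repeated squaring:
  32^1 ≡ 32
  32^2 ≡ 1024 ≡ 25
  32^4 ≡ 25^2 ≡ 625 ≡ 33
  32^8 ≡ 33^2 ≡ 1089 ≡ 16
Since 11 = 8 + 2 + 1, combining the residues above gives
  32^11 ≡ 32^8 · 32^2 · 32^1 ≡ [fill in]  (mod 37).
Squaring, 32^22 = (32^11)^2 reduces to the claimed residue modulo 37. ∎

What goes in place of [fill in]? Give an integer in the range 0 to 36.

35

32^8 · 32^2 · 32^1 ≡ 16 · 25 · 32 = 12800.
12800 mod 37 = 35, so 32^11 ≡ 35 (mod 37).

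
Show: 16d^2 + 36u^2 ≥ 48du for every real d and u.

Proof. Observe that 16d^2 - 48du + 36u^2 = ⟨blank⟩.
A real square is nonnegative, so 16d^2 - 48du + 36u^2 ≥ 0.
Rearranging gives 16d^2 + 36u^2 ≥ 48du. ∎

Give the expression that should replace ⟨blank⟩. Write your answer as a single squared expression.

16d^2 - 48du + 36u^2 is a perfect-square trinomial: the outer terms are (4d)^2 and (6u)^2, and the cross term is -2·4d·6u.
So 16d^2 - 48du + 36u^2 = (4d - 6u)^2 ≥ 0.

(4d - 6u)^2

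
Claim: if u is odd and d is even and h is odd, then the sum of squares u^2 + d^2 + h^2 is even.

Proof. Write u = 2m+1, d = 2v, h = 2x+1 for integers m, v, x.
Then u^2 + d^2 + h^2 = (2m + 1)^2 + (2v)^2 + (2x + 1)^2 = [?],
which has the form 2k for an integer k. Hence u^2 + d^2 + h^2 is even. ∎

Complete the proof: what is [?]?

2(2m^2 + 2m + 2v^2 + 2x^2 + 2x + 1)

Expanding: (2m + 1)^2 + (2v)^2 + (2x + 1)^2 = 4m^2 + 4m + 4v^2 + 4x^2 + 4x + 2.
Every term is even; pulling out the factor of 2 gives 2(2m^2 + 2m + 2v^2 + 2x^2 + 2x + 1).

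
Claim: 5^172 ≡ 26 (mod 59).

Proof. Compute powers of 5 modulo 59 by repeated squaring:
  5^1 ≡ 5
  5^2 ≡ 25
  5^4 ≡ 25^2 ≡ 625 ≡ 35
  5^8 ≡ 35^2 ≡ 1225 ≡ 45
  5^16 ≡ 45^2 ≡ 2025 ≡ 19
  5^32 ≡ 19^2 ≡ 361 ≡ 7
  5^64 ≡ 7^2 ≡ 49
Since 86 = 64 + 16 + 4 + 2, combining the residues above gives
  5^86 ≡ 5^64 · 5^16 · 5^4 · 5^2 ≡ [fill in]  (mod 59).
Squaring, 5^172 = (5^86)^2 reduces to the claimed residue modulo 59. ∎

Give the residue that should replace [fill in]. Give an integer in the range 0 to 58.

12

5^64 · 5^16 · 5^4 · 5^2 ≡ 49 · 19 · 35 · 25 = 814625.
814625 mod 59 = 12, so 5^86 ≡ 12 (mod 59).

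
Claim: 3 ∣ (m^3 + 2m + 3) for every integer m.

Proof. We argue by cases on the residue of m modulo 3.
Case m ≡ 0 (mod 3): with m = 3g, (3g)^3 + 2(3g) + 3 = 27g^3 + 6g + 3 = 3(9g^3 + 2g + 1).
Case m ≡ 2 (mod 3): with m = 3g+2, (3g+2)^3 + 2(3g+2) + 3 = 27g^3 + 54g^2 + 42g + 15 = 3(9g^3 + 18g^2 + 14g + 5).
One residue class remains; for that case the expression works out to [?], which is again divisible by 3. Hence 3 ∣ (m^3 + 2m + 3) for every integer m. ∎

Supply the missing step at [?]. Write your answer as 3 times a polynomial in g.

Only m ≡ 1 (mod 3) is unaccounted for. Put m = 3g+1:
(3g+1)^3 + 2(3g+1) + 3 expands to 27g^3 + 27g^2 + 15g + 6,
and factoring out 3 leaves 3(9g^3 + 9g^2 + 5g + 2).

3(9g^3 + 9g^2 + 5g + 2)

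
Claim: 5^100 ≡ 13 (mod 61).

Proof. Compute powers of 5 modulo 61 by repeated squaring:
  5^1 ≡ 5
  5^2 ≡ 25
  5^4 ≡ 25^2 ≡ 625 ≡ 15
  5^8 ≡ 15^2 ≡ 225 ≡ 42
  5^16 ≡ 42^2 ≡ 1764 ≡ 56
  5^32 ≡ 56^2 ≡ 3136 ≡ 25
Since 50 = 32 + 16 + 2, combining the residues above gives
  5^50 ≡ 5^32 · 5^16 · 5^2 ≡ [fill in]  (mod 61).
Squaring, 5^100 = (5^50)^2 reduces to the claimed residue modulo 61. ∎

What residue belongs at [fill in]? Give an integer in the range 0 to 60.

47

5^32 · 5^16 · 5^2 ≡ 25 · 56 · 25 = 35000.
35000 mod 61 = 47, so 5^50 ≡ 47 (mod 61).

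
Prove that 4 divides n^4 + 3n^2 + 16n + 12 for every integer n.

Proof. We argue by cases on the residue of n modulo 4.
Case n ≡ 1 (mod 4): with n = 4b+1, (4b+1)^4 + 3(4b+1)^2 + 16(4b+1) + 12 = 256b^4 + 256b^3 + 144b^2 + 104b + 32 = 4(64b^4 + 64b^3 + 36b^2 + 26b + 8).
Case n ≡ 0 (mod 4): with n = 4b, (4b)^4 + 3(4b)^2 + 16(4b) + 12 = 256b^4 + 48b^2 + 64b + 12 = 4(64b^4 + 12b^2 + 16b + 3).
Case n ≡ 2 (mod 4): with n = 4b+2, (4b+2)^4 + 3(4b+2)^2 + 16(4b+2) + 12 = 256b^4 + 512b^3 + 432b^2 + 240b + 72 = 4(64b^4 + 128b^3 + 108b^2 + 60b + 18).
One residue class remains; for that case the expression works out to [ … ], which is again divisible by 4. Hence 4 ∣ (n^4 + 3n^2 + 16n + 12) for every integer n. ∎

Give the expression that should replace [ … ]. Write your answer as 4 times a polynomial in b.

4(64b^4 + 192b^3 + 228b^2 + 142b + 42)

Only n ≡ 3 (mod 4) is unaccounted for. Put n = 4b+3:
(4b+3)^4 + 3(4b+3)^2 + 16(4b+3) + 12 expands to 256b^4 + 768b^3 + 912b^2 + 568b + 168,
and factoring out 4 leaves 4(64b^4 + 192b^3 + 228b^2 + 142b + 42).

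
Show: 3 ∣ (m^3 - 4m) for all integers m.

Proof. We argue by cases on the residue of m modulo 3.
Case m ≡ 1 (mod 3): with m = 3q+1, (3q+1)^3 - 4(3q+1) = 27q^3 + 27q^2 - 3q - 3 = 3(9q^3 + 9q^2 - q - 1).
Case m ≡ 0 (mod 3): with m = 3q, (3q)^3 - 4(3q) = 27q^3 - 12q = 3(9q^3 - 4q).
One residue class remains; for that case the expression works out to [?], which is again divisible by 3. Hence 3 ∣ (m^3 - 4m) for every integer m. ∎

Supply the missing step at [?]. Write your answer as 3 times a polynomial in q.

The residues treated are {1, 0}, so the missing case is m ≡ 2 (mod 3); write m = 3q+2.
Then (3q+2)^3 - 4(3q+2) = 27q^3 + 54q^2 + 24q = 3(9q^3 + 18q^2 + 8q).

3(9q^3 + 18q^2 + 8q)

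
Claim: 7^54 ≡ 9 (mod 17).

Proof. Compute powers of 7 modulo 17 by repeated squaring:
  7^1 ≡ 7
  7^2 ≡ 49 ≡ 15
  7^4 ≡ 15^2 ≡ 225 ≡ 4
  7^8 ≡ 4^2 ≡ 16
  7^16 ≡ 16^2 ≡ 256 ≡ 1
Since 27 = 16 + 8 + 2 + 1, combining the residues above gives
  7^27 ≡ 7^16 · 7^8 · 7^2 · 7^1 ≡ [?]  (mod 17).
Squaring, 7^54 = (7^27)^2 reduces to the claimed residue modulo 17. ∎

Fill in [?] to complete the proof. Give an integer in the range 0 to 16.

7^16 · 7^8 · 7^2 · 7^1 ≡ 1 · 16 · 15 · 7 = 1680.
1680 mod 17 = 14, so 7^27 ≡ 14 (mod 17).

14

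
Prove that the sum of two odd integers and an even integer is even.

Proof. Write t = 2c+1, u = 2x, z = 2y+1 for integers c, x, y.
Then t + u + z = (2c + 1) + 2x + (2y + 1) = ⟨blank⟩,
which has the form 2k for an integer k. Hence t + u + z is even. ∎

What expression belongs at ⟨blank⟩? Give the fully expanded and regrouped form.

(2c + 1) + 2x + (2y + 1) = 2c + 2x + 2y + 2
= 2(c + x + y + 1).
Since c + x + y + 1 is an integer, the sum is of the form 2k for an integer k.

2(c + x + y + 1)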